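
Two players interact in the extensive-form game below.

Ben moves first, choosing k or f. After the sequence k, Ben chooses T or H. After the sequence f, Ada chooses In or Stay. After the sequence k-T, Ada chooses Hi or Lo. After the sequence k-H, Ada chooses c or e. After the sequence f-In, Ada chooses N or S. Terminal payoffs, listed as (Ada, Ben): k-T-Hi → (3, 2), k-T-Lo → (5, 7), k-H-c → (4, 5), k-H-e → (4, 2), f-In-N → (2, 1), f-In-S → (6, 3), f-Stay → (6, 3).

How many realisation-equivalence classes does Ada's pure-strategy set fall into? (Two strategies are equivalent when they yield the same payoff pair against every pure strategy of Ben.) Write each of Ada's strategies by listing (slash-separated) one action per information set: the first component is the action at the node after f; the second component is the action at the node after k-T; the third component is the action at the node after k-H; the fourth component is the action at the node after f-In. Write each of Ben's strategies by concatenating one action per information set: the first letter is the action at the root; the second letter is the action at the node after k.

Ada has 16 pure strategies: In/Hi/c/N, In/Hi/c/S, In/Hi/e/N, In/Hi/e/S, In/Lo/c/N, In/Lo/c/S, In/Lo/e/N, In/Lo/e/S, Stay/Hi/c/N, Stay/Hi/c/S, Stay/Hi/e/N, Stay/Hi/e/S, Stay/Lo/c/N, Stay/Lo/c/S, Stay/Lo/e/N, Stay/Lo/e/S. Columns: kT, kH, fT, fH.
{In/Hi/c/N} → row (3,2) (4,5) (2,1) (2,1)
{In/Hi/c/S, Stay/Hi/c/N, Stay/Hi/c/S} → row (3,2) (4,5) (6,3) (6,3)
{In/Hi/e/N} → row (3,2) (4,2) (2,1) (2,1)
{In/Hi/e/S, Stay/Hi/e/N, Stay/Hi/e/S} → row (3,2) (4,2) (6,3) (6,3)
{In/Lo/c/N} → row (5,7) (4,5) (2,1) (2,1)
{In/Lo/c/S, Stay/Lo/c/N, Stay/Lo/c/S} → row (5,7) (4,5) (6,3) (6,3)
{In/Lo/e/N} → row (5,7) (4,2) (2,1) (2,1)
{In/Lo/e/S, Stay/Lo/e/N, Stay/Lo/e/S} → row (5,7) (4,2) (6,3) (6,3)
That's 8 distinct rows out of 16 strategies.

8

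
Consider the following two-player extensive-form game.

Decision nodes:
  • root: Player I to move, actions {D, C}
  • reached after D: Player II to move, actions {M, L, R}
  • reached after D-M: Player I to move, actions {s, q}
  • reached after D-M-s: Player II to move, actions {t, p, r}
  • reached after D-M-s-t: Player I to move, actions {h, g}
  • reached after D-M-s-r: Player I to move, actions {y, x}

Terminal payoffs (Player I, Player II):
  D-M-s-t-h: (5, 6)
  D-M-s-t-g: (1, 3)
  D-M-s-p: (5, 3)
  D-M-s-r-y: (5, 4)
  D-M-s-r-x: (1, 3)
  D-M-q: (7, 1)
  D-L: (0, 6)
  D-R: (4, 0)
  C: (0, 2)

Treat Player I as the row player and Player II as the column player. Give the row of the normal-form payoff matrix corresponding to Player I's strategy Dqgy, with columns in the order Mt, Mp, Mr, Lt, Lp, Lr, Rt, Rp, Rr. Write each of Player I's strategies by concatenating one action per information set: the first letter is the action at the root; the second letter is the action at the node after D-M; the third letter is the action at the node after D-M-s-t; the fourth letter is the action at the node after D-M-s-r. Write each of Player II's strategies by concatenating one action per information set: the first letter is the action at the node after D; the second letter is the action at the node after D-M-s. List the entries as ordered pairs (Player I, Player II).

vs Mt: Player I plays D → Player II plays M at [D] → Player I plays q at [D-M] → (7, 1)
vs Mp: Player I plays D → Player II plays M at [D] → Player I plays q at [D-M] → (7, 1)
vs Mr: Player I plays D → Player II plays M at [D] → Player I plays q at [D-M] → (7, 1)
vs Lt: Player I plays D → Player II plays L at [D] → (0, 6)
vs Lp: Player I plays D → Player II plays L at [D] → (0, 6)
vs Lr: Player I plays D → Player II plays L at [D] → (0, 6)
vs Rt: Player I plays D → Player II plays R at [D] → (4, 0)
vs Rp: Player I plays D → Player II plays R at [D] → (4, 0)
vs Rr: Player I plays D → Player II plays R at [D] → (4, 0)

(7,1) (7,1) (7,1) (0,6) (0,6) (0,6) (4,0) (4,0) (4,0)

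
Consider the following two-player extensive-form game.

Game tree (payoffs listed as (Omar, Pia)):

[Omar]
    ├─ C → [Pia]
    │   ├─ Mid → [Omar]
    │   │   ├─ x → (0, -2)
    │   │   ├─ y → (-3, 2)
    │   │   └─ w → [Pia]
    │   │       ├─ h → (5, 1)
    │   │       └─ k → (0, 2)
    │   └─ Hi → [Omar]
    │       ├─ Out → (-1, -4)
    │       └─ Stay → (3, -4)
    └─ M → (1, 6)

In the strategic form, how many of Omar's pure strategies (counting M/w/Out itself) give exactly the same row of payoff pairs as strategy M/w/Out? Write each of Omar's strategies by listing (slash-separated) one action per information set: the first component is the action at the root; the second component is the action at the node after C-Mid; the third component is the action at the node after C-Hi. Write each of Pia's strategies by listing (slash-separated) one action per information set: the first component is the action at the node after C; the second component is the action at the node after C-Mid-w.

Row for M/w/Out (columns Mid/h, Mid/k, Hi/h, Hi/k): (1,6) (1,6) (1,6) (1,6).
Under M/w/Out, Omar's choice at the node after C-Mid and at the node after C-Hi can never be reached regardless of what Pia does, so varying those choices leaves every outcome unchanged.
Holding the reachable choices fixed and varying the unreachable ones freely already gives 3 × 2 = 6 equivalent strategies.
No other strategy reproduces this row, so those 6 are the full class: M/x/Out, M/x/Stay, M/y/Out, M/y/Stay, M/w/Out, M/w/Stay.

6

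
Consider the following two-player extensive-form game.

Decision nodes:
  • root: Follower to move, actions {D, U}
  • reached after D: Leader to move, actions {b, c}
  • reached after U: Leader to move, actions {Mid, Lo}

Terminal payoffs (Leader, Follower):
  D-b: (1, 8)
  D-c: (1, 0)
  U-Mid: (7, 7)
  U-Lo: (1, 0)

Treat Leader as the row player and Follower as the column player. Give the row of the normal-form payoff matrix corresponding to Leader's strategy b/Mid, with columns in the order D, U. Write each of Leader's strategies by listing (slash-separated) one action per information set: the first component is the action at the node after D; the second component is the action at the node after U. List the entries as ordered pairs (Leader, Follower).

(1,8) (7,7)

vs D: Follower plays D → Leader plays b at [D] → (1, 8)
vs U: Follower plays U → Leader plays Mid at [U] → (7, 7)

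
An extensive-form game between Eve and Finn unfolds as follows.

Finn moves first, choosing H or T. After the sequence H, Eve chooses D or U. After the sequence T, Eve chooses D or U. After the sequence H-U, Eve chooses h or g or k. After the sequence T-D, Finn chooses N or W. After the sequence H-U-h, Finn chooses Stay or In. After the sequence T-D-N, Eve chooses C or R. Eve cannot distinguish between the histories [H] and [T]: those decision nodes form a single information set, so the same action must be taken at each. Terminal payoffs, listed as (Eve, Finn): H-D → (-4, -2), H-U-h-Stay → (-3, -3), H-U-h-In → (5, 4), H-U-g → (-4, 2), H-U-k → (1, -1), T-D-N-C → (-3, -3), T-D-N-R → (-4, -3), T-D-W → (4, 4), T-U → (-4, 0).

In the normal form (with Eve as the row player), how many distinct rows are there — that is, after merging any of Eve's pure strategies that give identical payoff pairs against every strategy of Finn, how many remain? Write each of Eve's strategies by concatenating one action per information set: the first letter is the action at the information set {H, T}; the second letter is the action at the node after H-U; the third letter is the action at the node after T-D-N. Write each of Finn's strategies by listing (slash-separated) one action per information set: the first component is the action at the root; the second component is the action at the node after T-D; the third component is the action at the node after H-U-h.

Eve has 12 pure strategies: DhC, DhR, DgC, DgR, DkC, DkR, UhC, UhR, UgC, UgR, UkC, UkR. Columns: H/N/Stay, H/N/In, H/W/Stay, H/W/In, T/N/Stay, T/N/In, T/W/Stay, T/W/In.
{DhC, DgC, DkC} → row (-4,-2) (-4,-2) (-4,-2) (-4,-2) (-3,-3) (-3,-3) (4,4) (4,4)
{DhR, DgR, DkR} → row (-4,-2) (-4,-2) (-4,-2) (-4,-2) (-4,-3) (-4,-3) (4,4) (4,4)
{UhC, UhR} → row (-3,-3) (5,4) (-3,-3) (5,4) (-4,0) (-4,0) (-4,0) (-4,0)
{UgC, UgR} → row (-4,2) (-4,2) (-4,2) (-4,2) (-4,0) (-4,0) (-4,0) (-4,0)
{UkC, UkR} → row (1,-1) (1,-1) (1,-1) (1,-1) (-4,0) (-4,0) (-4,0) (-4,0)
That's 5 distinct rows out of 12 strategies.

5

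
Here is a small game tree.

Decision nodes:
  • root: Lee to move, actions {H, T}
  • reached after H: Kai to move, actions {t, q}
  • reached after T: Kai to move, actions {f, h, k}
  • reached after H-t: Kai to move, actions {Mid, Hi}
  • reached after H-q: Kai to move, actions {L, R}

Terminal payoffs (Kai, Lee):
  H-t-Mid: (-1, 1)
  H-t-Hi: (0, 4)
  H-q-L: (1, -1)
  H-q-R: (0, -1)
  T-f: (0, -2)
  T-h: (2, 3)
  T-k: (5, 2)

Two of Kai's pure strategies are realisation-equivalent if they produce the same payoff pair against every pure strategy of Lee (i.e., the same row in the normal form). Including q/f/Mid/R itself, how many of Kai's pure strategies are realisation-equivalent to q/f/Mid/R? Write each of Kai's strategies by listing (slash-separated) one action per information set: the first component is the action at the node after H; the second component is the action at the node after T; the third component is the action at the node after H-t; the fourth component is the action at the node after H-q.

2

Row for q/f/Mid/R (columns H, T): (0,-1) (0,-2).
Under q/f/Mid/R, Kai's choice at the node after H-t can never be reached regardless of what Lee does, so varying those choices leaves every outcome unchanged.
Holding the reachable choices fixed and varying the unreachable one freely already gives 2 equivalent strategies.
No other strategy reproduces this row, so those 2 are the full class: q/f/Mid/R, q/f/Hi/R.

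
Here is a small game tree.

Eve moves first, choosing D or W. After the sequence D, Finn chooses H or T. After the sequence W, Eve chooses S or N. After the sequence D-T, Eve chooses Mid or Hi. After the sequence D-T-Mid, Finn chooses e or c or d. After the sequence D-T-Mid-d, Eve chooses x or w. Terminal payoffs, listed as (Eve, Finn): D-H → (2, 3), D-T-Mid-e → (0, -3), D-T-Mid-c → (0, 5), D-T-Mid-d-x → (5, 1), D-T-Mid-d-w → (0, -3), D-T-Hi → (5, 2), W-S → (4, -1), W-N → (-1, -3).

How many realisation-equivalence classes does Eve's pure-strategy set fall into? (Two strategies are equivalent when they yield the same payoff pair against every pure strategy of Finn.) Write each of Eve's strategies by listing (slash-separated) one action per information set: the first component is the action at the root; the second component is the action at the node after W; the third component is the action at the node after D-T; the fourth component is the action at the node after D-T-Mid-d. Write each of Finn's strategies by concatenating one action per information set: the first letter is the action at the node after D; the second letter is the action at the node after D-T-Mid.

5

Eve has 16 pure strategies: D/S/Mid/x, D/S/Mid/w, D/S/Hi/x, D/S/Hi/w, D/N/Mid/x, D/N/Mid/w, D/N/Hi/x, D/N/Hi/w, W/S/Mid/x, W/S/Mid/w, W/S/Hi/x, W/S/Hi/w, W/N/Mid/x, W/N/Mid/w, W/N/Hi/x, W/N/Hi/w. Columns: He, Hc, Hd, Te, Tc, Td.
{D/S/Mid/x, D/N/Mid/x} → row (2,3) (2,3) (2,3) (0,-3) (0,5) (5,1)
{D/S/Mid/w, D/N/Mid/w} → row (2,3) (2,3) (2,3) (0,-3) (0,5) (0,-3)
{D/S/Hi/x, D/S/Hi/w, D/N/Hi/x, D/N/Hi/w} → row (2,3) (2,3) (2,3) (5,2) (5,2) (5,2)
{W/S/Mid/x, W/S/Mid/w, W/S/Hi/x, W/S/Hi/w} → row (4,-1) (4,-1) (4,-1) (4,-1) (4,-1) (4,-1)
{W/N/Mid/x, W/N/Mid/w, W/N/Hi/x, W/N/Hi/w} → row (-1,-3) (-1,-3) (-1,-3) (-1,-3) (-1,-3) (-1,-3)
That's 5 distinct rows out of 16 strategies.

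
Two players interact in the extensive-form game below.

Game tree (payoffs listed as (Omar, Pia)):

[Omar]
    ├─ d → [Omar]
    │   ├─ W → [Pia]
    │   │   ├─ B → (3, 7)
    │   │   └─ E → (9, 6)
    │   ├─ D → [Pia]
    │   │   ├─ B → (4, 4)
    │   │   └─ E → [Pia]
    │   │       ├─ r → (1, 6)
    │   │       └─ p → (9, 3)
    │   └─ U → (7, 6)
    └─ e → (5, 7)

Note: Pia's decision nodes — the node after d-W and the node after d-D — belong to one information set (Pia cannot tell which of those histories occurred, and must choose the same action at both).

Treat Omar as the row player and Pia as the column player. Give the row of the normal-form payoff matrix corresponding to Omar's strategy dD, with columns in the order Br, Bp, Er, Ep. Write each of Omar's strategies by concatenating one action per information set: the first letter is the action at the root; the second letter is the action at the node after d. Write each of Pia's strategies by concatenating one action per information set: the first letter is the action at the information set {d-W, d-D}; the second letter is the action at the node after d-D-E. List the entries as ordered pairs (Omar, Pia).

vs Br: Omar plays d → Omar plays D at [d] → Pia plays B at [d-D] → (4, 4)
vs Bp: Omar plays d → Omar plays D at [d] → Pia plays B at [d-D] → (4, 4)
vs Er: Omar plays d → Omar plays D at [d] → Pia plays E at [d-D] → Pia plays r at [d-D-E] → (1, 6)
vs Ep: Omar plays d → Omar plays D at [d] → Pia plays E at [d-D] → Pia plays p at [d-D-E] → (9, 3)

(4,4) (4,4) (1,6) (9,3)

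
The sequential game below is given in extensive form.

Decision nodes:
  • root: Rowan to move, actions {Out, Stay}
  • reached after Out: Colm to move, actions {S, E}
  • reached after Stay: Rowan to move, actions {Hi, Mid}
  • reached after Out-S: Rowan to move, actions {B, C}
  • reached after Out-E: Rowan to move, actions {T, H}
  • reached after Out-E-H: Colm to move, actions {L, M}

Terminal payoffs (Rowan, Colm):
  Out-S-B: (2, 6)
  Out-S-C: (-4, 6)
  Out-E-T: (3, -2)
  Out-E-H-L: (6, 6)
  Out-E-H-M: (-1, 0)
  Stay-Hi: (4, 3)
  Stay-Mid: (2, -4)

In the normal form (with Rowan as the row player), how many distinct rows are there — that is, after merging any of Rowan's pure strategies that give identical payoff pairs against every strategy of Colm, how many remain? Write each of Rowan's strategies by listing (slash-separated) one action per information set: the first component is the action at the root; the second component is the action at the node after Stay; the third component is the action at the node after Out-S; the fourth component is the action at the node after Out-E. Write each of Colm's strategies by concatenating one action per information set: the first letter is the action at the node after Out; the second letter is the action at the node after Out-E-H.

6

Rowan has 16 pure strategies: Out/Hi/B/T, Out/Hi/B/H, Out/Hi/C/T, Out/Hi/C/H, Out/Mid/B/T, Out/Mid/B/H, Out/Mid/C/T, Out/Mid/C/H, Stay/Hi/B/T, Stay/Hi/B/H, Stay/Hi/C/T, Stay/Hi/C/H, Stay/Mid/B/T, Stay/Mid/B/H, Stay/Mid/C/T, Stay/Mid/C/H. Columns: SL, SM, EL, EM.
{Out/Hi/B/T, Out/Mid/B/T} → row (2,6) (2,6) (3,-2) (3,-2)
{Out/Hi/B/H, Out/Mid/B/H} → row (2,6) (2,6) (6,6) (-1,0)
{Out/Hi/C/T, Out/Mid/C/T} → row (-4,6) (-4,6) (3,-2) (3,-2)
{Out/Hi/C/H, Out/Mid/C/H} → row (-4,6) (-4,6) (6,6) (-1,0)
{Stay/Hi/B/T, Stay/Hi/B/H, Stay/Hi/C/T, Stay/Hi/C/H} → row (4,3) (4,3) (4,3) (4,3)
{Stay/Mid/B/T, Stay/Mid/B/H, Stay/Mid/C/T, Stay/Mid/C/H} → row (2,-4) (2,-4) (2,-4) (2,-4)
That's 6 distinct rows out of 16 strategies.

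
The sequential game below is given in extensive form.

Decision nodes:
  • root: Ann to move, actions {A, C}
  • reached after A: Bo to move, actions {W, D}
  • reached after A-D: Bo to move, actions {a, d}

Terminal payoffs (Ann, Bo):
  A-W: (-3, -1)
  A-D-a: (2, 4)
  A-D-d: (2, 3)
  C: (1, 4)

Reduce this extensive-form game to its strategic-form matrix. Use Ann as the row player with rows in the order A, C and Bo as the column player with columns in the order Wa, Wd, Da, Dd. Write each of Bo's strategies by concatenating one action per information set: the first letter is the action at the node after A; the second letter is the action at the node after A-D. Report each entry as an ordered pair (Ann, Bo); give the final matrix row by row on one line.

A: (-3,-1) (-3,-1) (2,4) (2,3) | C: (1,4) (1,4) (1,4) (1,4)

Row A: Wa→(-3,-1), Wd→(-3,-1), Da→(2,4), Dd→(2,3)
Row C: Wa→(1,4), Wd→(1,4), Da→(1,4), Dd→(1,4)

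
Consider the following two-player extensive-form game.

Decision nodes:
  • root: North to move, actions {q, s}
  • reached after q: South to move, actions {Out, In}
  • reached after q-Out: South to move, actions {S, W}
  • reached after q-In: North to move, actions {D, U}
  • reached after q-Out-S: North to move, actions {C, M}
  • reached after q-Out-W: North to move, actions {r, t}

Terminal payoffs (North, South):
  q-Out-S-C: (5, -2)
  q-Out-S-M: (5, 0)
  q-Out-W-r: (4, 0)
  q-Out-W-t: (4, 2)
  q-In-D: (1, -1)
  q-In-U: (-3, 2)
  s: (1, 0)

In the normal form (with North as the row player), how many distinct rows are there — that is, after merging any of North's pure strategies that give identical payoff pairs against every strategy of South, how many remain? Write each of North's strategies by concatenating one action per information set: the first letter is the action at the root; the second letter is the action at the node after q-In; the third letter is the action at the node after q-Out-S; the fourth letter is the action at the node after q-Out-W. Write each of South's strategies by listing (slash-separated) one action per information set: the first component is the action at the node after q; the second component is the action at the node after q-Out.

North has 16 pure strategies: qDCr, qDCt, qDMr, qDMt, qUCr, qUCt, qUMr, qUMt, sDCr, sDCt, sDMr, sDMt, sUCr, sUCt, sUMr, sUMt. Columns: Out/S, Out/W, In/S, In/W.
{qDCr} → row (5,-2) (4,0) (1,-1) (1,-1)
{qDCt} → row (5,-2) (4,2) (1,-1) (1,-1)
{qDMr} → row (5,0) (4,0) (1,-1) (1,-1)
{qDMt} → row (5,0) (4,2) (1,-1) (1,-1)
{qUCr} → row (5,-2) (4,0) (-3,2) (-3,2)
{qUCt} → row (5,-2) (4,2) (-3,2) (-3,2)
{qUMr} → row (5,0) (4,0) (-3,2) (-3,2)
{qUMt} → row (5,0) (4,2) (-3,2) (-3,2)
{sDCr, sDCt, sDMr, sDMt, sUCr, sUCt, sUMr, sUMt} → row (1,0) (1,0) (1,0) (1,0)
That's 9 distinct rows out of 16 strategies.

9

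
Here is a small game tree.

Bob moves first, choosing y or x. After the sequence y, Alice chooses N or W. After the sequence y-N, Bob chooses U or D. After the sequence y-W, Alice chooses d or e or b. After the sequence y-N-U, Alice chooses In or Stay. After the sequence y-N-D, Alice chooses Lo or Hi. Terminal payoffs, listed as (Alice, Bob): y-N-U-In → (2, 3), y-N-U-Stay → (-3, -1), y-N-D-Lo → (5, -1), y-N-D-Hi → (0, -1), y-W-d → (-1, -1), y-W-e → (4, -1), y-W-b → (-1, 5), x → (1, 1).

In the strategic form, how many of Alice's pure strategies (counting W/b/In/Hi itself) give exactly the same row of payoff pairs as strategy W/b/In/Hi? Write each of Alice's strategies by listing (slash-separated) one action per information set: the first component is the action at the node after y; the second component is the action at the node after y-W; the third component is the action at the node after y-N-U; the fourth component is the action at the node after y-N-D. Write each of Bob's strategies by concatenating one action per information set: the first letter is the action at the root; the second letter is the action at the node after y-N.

Row for W/b/In/Hi (columns yU, yD, xU, xD): (-1,5) (-1,5) (1,1) (1,1).
Under W/b/In/Hi, Alice's choice at the node after y-N-U and at the node after y-N-D can never be reached regardless of what Bob does, so varying those choices leaves every outcome unchanged.
Holding the reachable choices fixed and varying the unreachable ones freely already gives 2 × 2 = 4 equivalent strategies.
No other strategy reproduces this row, so those 4 are the full class: W/b/In/Lo, W/b/In/Hi, W/b/Stay/Lo, W/b/Stay/Hi.

4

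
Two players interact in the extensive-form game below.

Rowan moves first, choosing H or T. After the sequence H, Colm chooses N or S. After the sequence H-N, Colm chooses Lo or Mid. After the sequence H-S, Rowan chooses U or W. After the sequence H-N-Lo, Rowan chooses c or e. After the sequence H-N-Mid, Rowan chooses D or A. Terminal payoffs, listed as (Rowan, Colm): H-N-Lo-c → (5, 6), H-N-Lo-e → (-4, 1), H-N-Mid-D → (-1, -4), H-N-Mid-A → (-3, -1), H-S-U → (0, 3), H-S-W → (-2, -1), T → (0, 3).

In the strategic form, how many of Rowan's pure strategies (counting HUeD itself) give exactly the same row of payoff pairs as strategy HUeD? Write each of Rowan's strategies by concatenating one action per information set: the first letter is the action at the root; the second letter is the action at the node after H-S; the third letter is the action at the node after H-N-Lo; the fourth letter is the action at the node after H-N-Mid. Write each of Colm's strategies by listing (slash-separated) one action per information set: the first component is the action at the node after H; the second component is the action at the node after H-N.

Row for HUeD (columns N/Lo, N/Mid, S/Lo, S/Mid): (-4,1) (-1,-4) (0,3) (0,3).
Every one of Rowan's information sets is on the play path for some reply by Colm when Rowan follows HUeD.
Changing the action at any of them therefore changes at least one column, so only HUeD itself gives this row.

1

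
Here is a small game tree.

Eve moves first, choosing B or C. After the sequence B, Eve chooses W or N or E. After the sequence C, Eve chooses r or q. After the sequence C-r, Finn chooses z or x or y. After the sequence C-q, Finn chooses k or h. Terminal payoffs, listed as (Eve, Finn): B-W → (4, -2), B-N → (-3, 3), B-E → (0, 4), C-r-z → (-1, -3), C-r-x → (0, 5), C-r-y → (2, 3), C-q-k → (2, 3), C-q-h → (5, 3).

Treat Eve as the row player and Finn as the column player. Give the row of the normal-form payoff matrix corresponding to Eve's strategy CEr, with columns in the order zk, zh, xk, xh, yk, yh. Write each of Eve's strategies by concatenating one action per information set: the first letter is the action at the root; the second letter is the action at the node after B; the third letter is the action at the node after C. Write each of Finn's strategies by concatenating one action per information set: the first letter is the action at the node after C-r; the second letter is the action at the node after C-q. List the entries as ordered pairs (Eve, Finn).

vs zk: Eve plays C → Eve plays r at [C] → Finn plays z at [C-r] → (-1, -3)
vs zh: Eve plays C → Eve plays r at [C] → Finn plays z at [C-r] → (-1, -3)
vs xk: Eve plays C → Eve plays r at [C] → Finn plays x at [C-r] → (0, 5)
vs xh: Eve plays C → Eve plays r at [C] → Finn plays x at [C-r] → (0, 5)
vs yk: Eve plays C → Eve plays r at [C] → Finn plays y at [C-r] → (2, 3)
vs yh: Eve plays C → Eve plays r at [C] → Finn plays y at [C-r] → (2, 3)

(-1,-3) (-1,-3) (0,5) (0,5) (2,3) (2,3)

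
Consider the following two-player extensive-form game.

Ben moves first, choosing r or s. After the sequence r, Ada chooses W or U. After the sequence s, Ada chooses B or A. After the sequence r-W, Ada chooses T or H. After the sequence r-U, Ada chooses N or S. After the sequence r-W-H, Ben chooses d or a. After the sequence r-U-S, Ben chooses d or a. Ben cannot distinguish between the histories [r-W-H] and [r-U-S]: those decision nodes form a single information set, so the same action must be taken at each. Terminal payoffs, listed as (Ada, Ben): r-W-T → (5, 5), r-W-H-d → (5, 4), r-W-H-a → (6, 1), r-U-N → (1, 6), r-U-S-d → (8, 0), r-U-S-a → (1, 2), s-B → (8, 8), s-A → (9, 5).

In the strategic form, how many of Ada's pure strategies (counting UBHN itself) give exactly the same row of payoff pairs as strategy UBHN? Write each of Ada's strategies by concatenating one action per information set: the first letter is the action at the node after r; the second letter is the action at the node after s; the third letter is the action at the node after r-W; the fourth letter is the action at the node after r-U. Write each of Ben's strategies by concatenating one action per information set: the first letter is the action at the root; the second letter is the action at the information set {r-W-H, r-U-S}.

2

Row for UBHN (columns rd, ra, sd, sa): (1,6) (1,6) (8,8) (8,8).
Under UBHN, Ada's choice at the node after r-W can never be reached regardless of what Ben does, so varying those choices leaves every outcome unchanged.
Holding the reachable choices fixed and varying the unreachable one freely already gives 2 equivalent strategies.
No other strategy reproduces this row, so those 2 are the full class: UBTN, UBHN.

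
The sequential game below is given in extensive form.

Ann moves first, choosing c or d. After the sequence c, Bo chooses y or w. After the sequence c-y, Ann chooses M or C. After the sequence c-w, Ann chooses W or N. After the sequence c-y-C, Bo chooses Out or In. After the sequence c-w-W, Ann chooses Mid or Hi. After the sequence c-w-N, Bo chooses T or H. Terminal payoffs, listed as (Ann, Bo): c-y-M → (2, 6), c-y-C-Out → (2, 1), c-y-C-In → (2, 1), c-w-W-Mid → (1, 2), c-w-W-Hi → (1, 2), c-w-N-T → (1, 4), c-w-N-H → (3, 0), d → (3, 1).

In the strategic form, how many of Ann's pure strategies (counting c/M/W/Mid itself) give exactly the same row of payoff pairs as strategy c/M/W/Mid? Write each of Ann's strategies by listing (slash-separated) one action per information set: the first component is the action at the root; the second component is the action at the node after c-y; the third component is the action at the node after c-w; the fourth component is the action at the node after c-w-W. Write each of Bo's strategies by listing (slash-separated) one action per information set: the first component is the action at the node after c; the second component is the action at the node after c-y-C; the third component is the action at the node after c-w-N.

Row for c/M/W/Mid (columns y/Out/T, y/Out/H, y/In/T, y/In/H, w/Out/T, w/Out/H, w/In/T, w/In/H): (2,6) (2,6) (2,6) (2,6) (1,2) (1,2) (1,2) (1,2).
Every one of Ann's information sets is on the play path for some reply by Bo when Ann follows c/M/W/Mid.
Even so, c/M/W/Hi happens to produce the same payoff in every column — so 2 strategies share this row.

2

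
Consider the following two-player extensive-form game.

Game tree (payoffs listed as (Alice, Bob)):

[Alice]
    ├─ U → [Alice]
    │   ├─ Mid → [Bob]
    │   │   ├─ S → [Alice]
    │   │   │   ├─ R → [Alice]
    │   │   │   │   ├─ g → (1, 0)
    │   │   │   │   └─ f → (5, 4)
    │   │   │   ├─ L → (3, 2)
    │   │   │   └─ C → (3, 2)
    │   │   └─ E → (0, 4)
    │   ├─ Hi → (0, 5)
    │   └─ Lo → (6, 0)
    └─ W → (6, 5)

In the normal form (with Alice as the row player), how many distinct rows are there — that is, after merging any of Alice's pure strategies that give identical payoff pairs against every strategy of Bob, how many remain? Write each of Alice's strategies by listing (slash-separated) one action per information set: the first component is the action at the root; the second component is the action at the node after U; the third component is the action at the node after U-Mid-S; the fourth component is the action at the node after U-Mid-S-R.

Alice has 36 pure strategies: U/Mid/R/g, U/Mid/R/f, U/Mid/L/g, U/Mid/L/f, U/Mid/C/g, U/Mid/C/f, U/Hi/R/g, U/Hi/R/f, U/Hi/L/g, U/Hi/L/f, U/Hi/C/g, U/Hi/C/f, U/Lo/R/g, U/Lo/R/f, U/Lo/L/g, U/Lo/L/f, U/Lo/C/g, U/Lo/C/f, W/Mid/R/g, W/Mid/R/f, W/Mid/L/g, W/Mid/L/f, W/Mid/C/g, W/Mid/C/f, W/Hi/R/g, W/Hi/R/f, W/Hi/L/g, W/Hi/L/f, W/Hi/C/g, W/Hi/C/f, W/Lo/R/g, W/Lo/R/f, W/Lo/L/g, W/Lo/L/f, W/Lo/C/g, W/Lo/C/f. Columns: S, E.
{U/Mid/R/g} → row (1,0) (0,4)
{U/Mid/R/f} → row (5,4) (0,4)
{U/Mid/L/g, U/Mid/L/f, U/Mid/C/g, U/Mid/C/f} → row (3,2) (0,4)
{U/Hi/R/g, U/Hi/R/f, U/Hi/L/g, U/Hi/L/f, U/Hi/C/g, U/Hi/C/f} → row (0,5) (0,5)
{U/Lo/R/g, U/Lo/R/f, U/Lo/L/g, U/Lo/L/f, U/Lo/C/g, U/Lo/C/f} → row (6,0) (6,0)
{W/Mid/R/g, W/Mid/R/f, W/Mid/L/g, W/Mid/L/f, W/Mid/C/g, W/Mid/C/f, W/Hi/R/g, W/Hi/R/f, W/Hi/L/g, W/Hi/L/f, W/Hi/C/g, W/Hi/C/f, W/Lo/R/g, W/Lo/R/f, W/Lo/L/g, W/Lo/L/f, W/Lo/C/g, W/Lo/C/f} → row (6,5) (6,5)
That's 6 distinct rows out of 36 strategies.

6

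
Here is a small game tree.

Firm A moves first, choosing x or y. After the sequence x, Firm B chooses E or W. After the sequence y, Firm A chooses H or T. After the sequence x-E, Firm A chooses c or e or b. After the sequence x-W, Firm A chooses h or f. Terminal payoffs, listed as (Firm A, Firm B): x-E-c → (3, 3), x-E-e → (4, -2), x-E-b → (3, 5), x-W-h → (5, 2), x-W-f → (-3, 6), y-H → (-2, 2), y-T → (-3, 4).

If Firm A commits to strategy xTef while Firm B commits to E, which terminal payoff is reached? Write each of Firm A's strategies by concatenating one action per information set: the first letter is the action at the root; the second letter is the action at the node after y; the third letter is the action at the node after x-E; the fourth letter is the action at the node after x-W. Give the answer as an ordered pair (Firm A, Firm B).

(4, -2)

Trace the play path from the root:
  Firm A plays x
  Firm B plays E at [x]
  Firm A plays e at [x-E]
→ terminal payoff (4, -2).
(Firm A's choice at the node after y is never reached on this path, so it doesn't affect the outcome.)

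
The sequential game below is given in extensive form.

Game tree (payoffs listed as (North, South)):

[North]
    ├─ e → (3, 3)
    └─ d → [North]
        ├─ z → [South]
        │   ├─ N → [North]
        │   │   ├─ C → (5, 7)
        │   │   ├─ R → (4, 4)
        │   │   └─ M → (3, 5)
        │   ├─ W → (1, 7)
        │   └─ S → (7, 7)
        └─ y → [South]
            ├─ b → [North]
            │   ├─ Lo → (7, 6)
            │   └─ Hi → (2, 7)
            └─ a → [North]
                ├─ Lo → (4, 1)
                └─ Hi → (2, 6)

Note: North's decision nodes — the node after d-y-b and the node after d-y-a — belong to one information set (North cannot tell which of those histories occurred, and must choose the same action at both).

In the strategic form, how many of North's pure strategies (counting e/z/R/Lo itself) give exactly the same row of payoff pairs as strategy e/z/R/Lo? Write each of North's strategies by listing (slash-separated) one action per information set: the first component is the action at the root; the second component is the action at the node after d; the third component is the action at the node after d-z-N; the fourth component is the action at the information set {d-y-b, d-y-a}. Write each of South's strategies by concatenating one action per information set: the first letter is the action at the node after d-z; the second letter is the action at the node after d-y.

Row for e/z/R/Lo (columns Nb, Na, Wb, Wa, Sb, Sa): (3,3) (3,3) (3,3) (3,3) (3,3) (3,3).
Under e/z/R/Lo, North's choice at the node after d and at the node after d-z-N and at the information set {d-y-b, d-y-a} can never be reached regardless of what South does, so varying those choices leaves every outcome unchanged.
Holding the reachable choices fixed and varying the unreachable ones freely already gives 2 × 3 × 2 = 12 equivalent strategies.
No other strategy reproduces this row, so those 12 are the full class: e/z/C/Lo, e/z/C/Hi, e/z/R/Lo, e/z/R/Hi, e/z/M/Lo, e/z/M/Hi, e/y/C/Lo, e/y/C/Hi, e/y/R/Lo, e/y/R/Hi, e/y/M/Lo, e/y/M/Hi.

12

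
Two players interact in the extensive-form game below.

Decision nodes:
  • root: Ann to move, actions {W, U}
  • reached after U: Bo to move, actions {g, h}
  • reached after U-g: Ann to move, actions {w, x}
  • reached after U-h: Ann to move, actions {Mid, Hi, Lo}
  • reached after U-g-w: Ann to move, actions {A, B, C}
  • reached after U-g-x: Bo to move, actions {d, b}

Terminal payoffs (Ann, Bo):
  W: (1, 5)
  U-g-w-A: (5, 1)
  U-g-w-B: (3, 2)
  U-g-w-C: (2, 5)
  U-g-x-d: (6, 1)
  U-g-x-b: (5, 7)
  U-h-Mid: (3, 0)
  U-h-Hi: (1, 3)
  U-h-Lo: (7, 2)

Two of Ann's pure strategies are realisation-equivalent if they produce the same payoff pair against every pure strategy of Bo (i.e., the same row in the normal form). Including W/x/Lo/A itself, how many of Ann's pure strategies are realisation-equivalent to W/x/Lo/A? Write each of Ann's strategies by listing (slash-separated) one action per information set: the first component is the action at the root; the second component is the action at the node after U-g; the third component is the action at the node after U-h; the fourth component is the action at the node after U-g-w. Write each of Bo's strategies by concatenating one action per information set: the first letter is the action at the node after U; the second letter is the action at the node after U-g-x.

Row for W/x/Lo/A (columns gd, gb, hd, hb): (1,5) (1,5) (1,5) (1,5).
Under W/x/Lo/A, Ann's choice at the node after U-g and at the node after U-h and at the node after U-g-w can never be reached regardless of what Bo does, so varying those choices leaves every outcome unchanged.
Holding the reachable choices fixed and varying the unreachable ones freely already gives 2 × 3 × 3 = 18 equivalent strategies.
No other strategy reproduces this row, so those 18 are the full class: W/w/Mid/A, W/w/Mid/B, W/w/Mid/C, W/w/Hi/A, W/w/Hi/B, W/w/Hi/C, W/w/Lo/A, W/w/Lo/B, W/w/Lo/C, W/x/Mid/A, W/x/Mid/B, W/x/Mid/C, W/x/Hi/A, W/x/Hi/B, W/x/Hi/C, W/x/Lo/A, W/x/Lo/B, W/x/Lo/C.

18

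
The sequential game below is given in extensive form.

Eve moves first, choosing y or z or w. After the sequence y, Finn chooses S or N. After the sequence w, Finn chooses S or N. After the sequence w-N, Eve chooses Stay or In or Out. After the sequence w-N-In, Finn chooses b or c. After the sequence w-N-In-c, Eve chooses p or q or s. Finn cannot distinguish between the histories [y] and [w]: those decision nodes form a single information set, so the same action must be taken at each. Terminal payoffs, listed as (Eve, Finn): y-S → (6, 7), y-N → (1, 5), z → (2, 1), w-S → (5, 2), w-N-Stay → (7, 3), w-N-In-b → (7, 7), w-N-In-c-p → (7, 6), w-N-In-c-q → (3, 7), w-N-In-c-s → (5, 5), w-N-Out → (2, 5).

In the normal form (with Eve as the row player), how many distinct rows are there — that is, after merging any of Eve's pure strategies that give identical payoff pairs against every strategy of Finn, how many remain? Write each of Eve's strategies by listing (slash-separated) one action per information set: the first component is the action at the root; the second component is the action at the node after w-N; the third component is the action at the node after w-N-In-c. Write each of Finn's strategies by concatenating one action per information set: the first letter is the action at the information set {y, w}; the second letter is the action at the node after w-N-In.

7

Eve has 27 pure strategies: y/Stay/p, y/Stay/q, y/Stay/s, y/In/p, y/In/q, y/In/s, y/Out/p, y/Out/q, y/Out/s, z/Stay/p, z/Stay/q, z/Stay/s, z/In/p, z/In/q, z/In/s, z/Out/p, z/Out/q, z/Out/s, w/Stay/p, w/Stay/q, w/Stay/s, w/In/p, w/In/q, w/In/s, w/Out/p, w/Out/q, w/Out/s. Columns: Sb, Sc, Nb, Nc.
{y/Stay/p, y/Stay/q, y/Stay/s, y/In/p, y/In/q, y/In/s, y/Out/p, y/Out/q, y/Out/s} → row (6,7) (6,7) (1,5) (1,5)
{z/Stay/p, z/Stay/q, z/Stay/s, z/In/p, z/In/q, z/In/s, z/Out/p, z/Out/q, z/Out/s} → row (2,1) (2,1) (2,1) (2,1)
{w/Stay/p, w/Stay/q, w/Stay/s} → row (5,2) (5,2) (7,3) (7,3)
{w/In/p} → row (5,2) (5,2) (7,7) (7,6)
{w/In/q} → row (5,2) (5,2) (7,7) (3,7)
{w/In/s} → row (5,2) (5,2) (7,7) (5,5)
{w/Out/p, w/Out/q, w/Out/s} → row (5,2) (5,2) (2,5) (2,5)
That's 7 distinct rows out of 27 strategies.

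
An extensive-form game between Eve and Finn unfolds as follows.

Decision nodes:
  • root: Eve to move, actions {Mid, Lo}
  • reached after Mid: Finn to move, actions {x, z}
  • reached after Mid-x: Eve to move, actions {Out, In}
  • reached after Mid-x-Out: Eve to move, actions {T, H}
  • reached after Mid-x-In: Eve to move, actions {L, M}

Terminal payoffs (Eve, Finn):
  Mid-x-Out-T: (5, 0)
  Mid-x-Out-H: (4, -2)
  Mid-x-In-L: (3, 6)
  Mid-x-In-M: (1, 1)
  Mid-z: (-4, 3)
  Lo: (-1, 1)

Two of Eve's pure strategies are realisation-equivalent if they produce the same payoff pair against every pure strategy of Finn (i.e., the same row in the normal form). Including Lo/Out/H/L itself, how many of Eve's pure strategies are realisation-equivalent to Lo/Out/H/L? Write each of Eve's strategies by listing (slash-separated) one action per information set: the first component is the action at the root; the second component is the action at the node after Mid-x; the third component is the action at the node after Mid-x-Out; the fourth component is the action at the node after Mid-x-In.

8

Row for Lo/Out/H/L (columns x, z): (-1,1) (-1,1).
Under Lo/Out/H/L, Eve's choice at the node after Mid-x and at the node after Mid-x-Out and at the node after Mid-x-In can never be reached regardless of what Finn does, so varying those choices leaves every outcome unchanged.
Holding the reachable choices fixed and varying the unreachable ones freely already gives 2 × 2 × 2 = 8 equivalent strategies.
No other strategy reproduces this row, so those 8 are the full class: Lo/Out/T/L, Lo/Out/T/M, Lo/Out/H/L, Lo/Out/H/M, Lo/In/T/L, Lo/In/T/M, Lo/In/H/L, Lo/In/H/M.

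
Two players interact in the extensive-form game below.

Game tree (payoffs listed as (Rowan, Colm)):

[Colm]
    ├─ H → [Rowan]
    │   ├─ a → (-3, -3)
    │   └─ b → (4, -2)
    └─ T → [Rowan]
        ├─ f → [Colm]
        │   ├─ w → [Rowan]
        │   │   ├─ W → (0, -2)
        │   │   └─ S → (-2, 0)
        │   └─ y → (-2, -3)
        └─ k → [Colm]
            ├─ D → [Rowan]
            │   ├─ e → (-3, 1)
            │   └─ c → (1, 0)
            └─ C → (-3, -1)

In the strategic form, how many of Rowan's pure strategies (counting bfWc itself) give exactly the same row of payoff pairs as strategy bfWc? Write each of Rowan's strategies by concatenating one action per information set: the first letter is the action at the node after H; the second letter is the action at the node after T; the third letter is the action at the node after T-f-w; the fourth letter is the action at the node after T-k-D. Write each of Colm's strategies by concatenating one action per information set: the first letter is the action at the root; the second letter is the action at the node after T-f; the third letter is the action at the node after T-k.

2

Row for bfWc (columns HwD, HwC, HyD, HyC, TwD, TwC, TyD, TyC): (4,-2) (4,-2) (4,-2) (4,-2) (0,-2) (0,-2) (-2,-3) (-2,-3).
Under bfWc, Rowan's choice at the node after T-k-D can never be reached regardless of what Colm does, so varying those choices leaves every outcome unchanged.
Holding the reachable choices fixed and varying the unreachable one freely already gives 2 equivalent strategies.
No other strategy reproduces this row, so those 2 are the full class: bfWe, bfWc.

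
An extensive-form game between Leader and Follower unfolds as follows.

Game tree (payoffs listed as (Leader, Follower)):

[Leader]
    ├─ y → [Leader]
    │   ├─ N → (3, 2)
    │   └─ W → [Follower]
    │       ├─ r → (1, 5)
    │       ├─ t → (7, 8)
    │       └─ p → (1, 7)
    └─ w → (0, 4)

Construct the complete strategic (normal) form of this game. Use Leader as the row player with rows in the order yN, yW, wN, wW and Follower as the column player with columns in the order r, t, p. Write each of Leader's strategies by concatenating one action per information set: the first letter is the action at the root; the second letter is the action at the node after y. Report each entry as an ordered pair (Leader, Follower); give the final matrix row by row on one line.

yN: (3,2) (3,2) (3,2) | yW: (1,5) (7,8) (1,7) | wN: (0,4) (0,4) (0,4) | wW: (0,4) (0,4) (0,4)

Row yN: r→(3,2), t→(3,2), p→(3,2)
Row yW: r→(1,5), t→(7,8), p→(1,7)
Row wN: r→(0,4), t→(0,4), p→(0,4)
Row wW: r→(0,4), t→(0,4), p→(0,4)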